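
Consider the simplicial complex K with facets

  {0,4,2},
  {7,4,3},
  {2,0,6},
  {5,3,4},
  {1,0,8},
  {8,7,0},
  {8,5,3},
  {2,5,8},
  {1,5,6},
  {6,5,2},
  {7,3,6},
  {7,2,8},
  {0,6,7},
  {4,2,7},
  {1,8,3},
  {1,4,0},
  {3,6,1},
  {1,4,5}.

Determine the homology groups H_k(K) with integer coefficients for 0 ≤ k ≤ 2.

H_0 ≅ Z,  H_1 ≅ Z ⊕ Z/2Z,  H_2 = 0.

K has 9 vertices, 27 edges, 18 triangles.
rank ∂_0 = 0, rank ∂_1 = 8 ⇒ b_0 = 9 − 0 − 8 = 1; all invariant factors of ∂_1 are 1 so no torsion. So H_0 ≅ Z.
rank ∂_1 = 8, rank ∂_2 = 18 ⇒ b_1 = 27 − 8 − 18 = 1; ∂_2 has invariant factor(s) [2] giving torsion. So H_1 ≅ Z ⊕ Z/2Z.
rank ∂_2 = 18, rank ∂_3 = 0 ⇒ b_2 = 18 − 18 − 0 = 0. So H_2 ≅ 0.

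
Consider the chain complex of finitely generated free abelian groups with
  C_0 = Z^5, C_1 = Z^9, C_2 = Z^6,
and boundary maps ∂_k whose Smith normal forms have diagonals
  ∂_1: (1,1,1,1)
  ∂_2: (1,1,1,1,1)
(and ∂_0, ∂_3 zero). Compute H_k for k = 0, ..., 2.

H_0 ≅ Z,  H_1 = 0,  H_2 ≅ Z.

H_0: b_0 = 5 − 0 − 4 = 1; torsion from ∂_1 factors > 1: none. So H_0 ≅ Z.
H_1: b_1 = 9 − 4 − 5 = 0; torsion from ∂_2 factors > 1: none. So H_1 ≅ 0.
H_2: b_2 = 6 − 5 − 0 = 1; torsion from ∂_3 factors > 1: none. So H_2 ≅ Z.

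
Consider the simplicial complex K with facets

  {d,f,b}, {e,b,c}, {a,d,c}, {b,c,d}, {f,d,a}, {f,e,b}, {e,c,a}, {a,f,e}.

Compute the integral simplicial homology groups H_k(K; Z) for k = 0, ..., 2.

H_0 ≅ Z,  H_1 = 0,  H_2 ≅ Z.

Order the vertices as a < b < c < d < e < f. Listing each simplex with vertices in this order, K has dimension 2 with simplices:

  0-simplices (6): a, b, c, d, e, f
  1-simplices (12): ac, ad, ae, af, bc, bd, be, bf, cd, ce, df, ef
  2-simplices (8): acd, ace, adf, aef, bcd, bce, bdf, bef

Hence C_0 ≅ Z^6, C_1 ≅ Z^12, C_2 ≅ Z^8.

∂_1: C_1 → C_0 sends each edge [p,q] (with p < q) to q − p. For instance
  ∂ae = e − a.
As a 6×12 matrix over Z this has rank 5, with invariant factors (1,1,1,1,1).

The boundary map ∂_2: C_2 → C_1 maps a triangle to the signed sum of its edges. For instance
  ∂bcd = cd − bd + bc,
  ∂bce = ce − be + bc.
This gives a 12×8 integer matrix of rank 7; reducing to Smith normal form yields diagonal entries (1,1,1,1,1,1,1).

Now H_k = ker ∂_k / im ∂_{k+1}, so:

  H_0: rank C_0 − rank ∂_1 = 6 − 5 = 1, and the invariant factors of ∂_1 are all 1, so H_0 = Z.
  H_1: rank ker ∂_1 − rank ∂_2 = (12 − 5) − 7 = 0, and the invariant factors of ∂_2 are all 1, so H_1 = 0.
  H_2: rank ker ∂_2 − rank ∂_3 = (8 − 7) − 0 = 1, and there is no ∂_3, so H_2 = Z.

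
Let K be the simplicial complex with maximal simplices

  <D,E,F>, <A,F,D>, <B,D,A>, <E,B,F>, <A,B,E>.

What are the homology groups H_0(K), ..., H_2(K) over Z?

Order the vertices as A < B < D < E < F. Listing each simplex with vertices in this order, K has dimension 2 with simplices:

  0-simplices (5): A, B, D, E, F
  1-simplices (10): AB, AD, AE, AF, BD, BE, BF, DE, DF, EF
  2-simplices (5): ABD, ABE, ADF, BEF, DEF

Hence C_0 ≅ Z^5, C_1 ≅ Z^10, C_2 ≅ Z^5.

The boundary map ∂_1: C_1 → C_0 maps an edge to its endpoints' difference, ∂[p,q] = q − p. For instance
  ∂AD = D − A.
The resulting 5×10 matrix has rank 4, and its Smith normal form has invariant factors (1,1,1,1).

Boundary ∂_2: C_2 → C_1 sends each 2-simplex [p,q,r] to [q,r] − [p,r] + [p,q]. For instance
  ∂ADF = DF − AF + AD,
  ∂ABD = BD − AD + AB.
The 10×5 boundary matrix has rank 5 and Smith normal form diag(1,1,1,1,1).

Now H_k = ker ∂_k / im ∂_{k+1}, so:

  H_0: rank C_0 − rank ∂_1 = 5 − 4 = 1, and the invariant factors of ∂_1 are all 1, so H_0 = Z.
  H_1: rank ker ∂_1 − rank ∂_2 = (10 − 4) − 5 = 1, and the invariant factors of ∂_2 are all 1, so H_1 = Z.
  H_2: rank ker ∂_2 − rank ∂_3 = (5 − 5) − 0 = 0, and there is no ∂_3, so H_2 = 0.

As a check, the Euler characteristic is 5 − 10 + 5 = 0, which agrees with 1 − 1 + 0 = 0.

H_0 ≅ Z,  H_1 ≅ Z,  H_2 = 0.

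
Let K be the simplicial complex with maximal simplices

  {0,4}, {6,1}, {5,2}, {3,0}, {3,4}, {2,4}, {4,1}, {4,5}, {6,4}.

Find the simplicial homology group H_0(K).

H_0 ≅ Z.

We work with the vertex ordering 0 < 1 < 2 < 3 < 4 < 5 < 6. The simplices of K, each written with vertices in increasing order, are:

  0-simplices (7): [0], [1], [2], [3], [4], [5], [6]
  1-simplices (9): [0,3], [0,4], [1,4], [1,6], [2,4], [2,5], [3,4], [4,5], [4,6]

giving chain groups C_0 ≅ Z^7, C_1 ≅ Z^9.

The boundary map ∂_1: C_1 → C_0 sends each edge [p,q] (with p < q) to q − p.
The 7×9 boundary matrix has rank 6 and Smith normal form diag(1,1,1,1,1,1).

Now H_k = ker ∂_k / im ∂_{k+1}, so:

  H_0: rank C_0 − rank ∂_1 = 7 − 6 = 1, and the invariant factors of ∂_1 are all 1, so H_0 = Z.

(K is a triangulation of a wedge of 3 circles.)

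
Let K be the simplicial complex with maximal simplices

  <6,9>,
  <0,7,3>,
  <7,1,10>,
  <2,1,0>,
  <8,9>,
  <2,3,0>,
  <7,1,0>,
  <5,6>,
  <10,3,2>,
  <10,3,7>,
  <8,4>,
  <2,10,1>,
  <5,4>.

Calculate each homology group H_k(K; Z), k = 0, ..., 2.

H_0 ≅ Z^2,  H_1 ≅ Z,  H_2 ≅ Z.

Take the total order 0 < 1 < 2 < 3 < 4 < 5 < 6 < 7 < 8 < 9 < 10 on the vertex set. Then K (dimension 2) consists of the simplices:

  0-simplices (11): [0], [1], [2], [3], [4], [5], [6], [7], [8], [9], [10]
  1-simplices (17): [0,1], [0,2], [0,3], [0,7], [1,2], [1,7], [1,10], [2,3], [2,10], [3,7], [3,10], [4,5], [4,8], [5,6], [6,9], [7,10], [8,9]
  2-simplices (8): [0,1,2], [0,1,7], [0,2,3], [0,3,7], [1,2,10], [1,7,10], [2,3,10], [3,7,10]

Hence C_0 ≅ Z^11, C_1 ≅ Z^17, C_2 ≅ Z^8.

Boundary ∂_1: C_1 → C_0 sends each edge [p,q] (with p < q) to q − p. For instance
  ∂[0,1] = [1] − [0].
The 11×17 boundary matrix has rank 9 and Smith normal form diag(1,1,1,1,1,1,1,1,1).

∂_2: C_2 → C_1 sends each 2-simplex [p,q,r] to [q,r] − [p,r] + [p,q]. For instance
  ∂[0,3,7] = [3,7] − [0,7] + [0,3],
  ∂[0,1,2] = [1,2] − [0,2] + [0,1].
The resulting 17×8 matrix has rank 7, and its Smith normal form has invariant factors (1,1,1,1,1,1,1).

Computing H_k = (kernel of ∂_k) / (image of ∂_{k+1}):

  H_0: rank C_0 − rank ∂_1 = 11 − 9 = 2, and the invariant factors of ∂_1 are all 1, so H_0 ≅ Z^2.
  H_1: rank ker ∂_1 − rank ∂_2 = (17 − 9) − 7 = 1, and the invariant factors of ∂_2 are all 1, so H_1 ≅ Z.
  H_2: rank ker ∂_2 − rank ∂_3 = (8 − 7) − 0 = 1, and there is no ∂_3, so H_2 ≅ Z.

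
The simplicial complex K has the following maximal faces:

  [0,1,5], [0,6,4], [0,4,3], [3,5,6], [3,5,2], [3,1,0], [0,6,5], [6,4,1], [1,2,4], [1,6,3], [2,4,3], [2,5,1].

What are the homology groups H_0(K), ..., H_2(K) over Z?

H_0 ≅ Z,  H_1 ≅ Z/2Z,  H_2 = 0.

K has 7 vertices, 18 edges, 12 triangles.
rank ∂_0 = 0, rank ∂_1 = 6 ⇒ b_0 = 7 − 0 − 6 = 1; all invariant factors of ∂_1 are 1 so no torsion. So H_0 = Z.
rank ∂_1 = 6, rank ∂_2 = 12 ⇒ b_1 = 18 − 6 − 12 = 0; ∂_2 has invariant factor(s) [2] giving torsion. So H_1 = Z/2Z.
rank ∂_2 = 12, rank ∂_3 = 0 ⇒ b_2 = 12 − 12 − 0 = 0. So H_2 = 0.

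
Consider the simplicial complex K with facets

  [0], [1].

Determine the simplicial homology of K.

Fix the vertex order 0 < 1 and write every simplex with vertices in increasing order. Then dim K = 0 and the simplices of K are:

  0-simplices (2): [0], [1]

so the chain groups are C_0 ≅ Z^2.

Computing H_k = (kernel of ∂_k) / (image of ∂_{k+1}):

  H_0: rank C_0 − rank ∂_1 = 2 − 0 = 2, and there is no ∂_1, so H_0 = Z^2.

(K is a triangulation of a set of 2 points.)

H_0 ≅ Z^2.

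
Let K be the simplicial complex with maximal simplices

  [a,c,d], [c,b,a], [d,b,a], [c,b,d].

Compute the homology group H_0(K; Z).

H_0 = Z.

We work with the vertex ordering a < b < c < d. The simplices of K, each written with vertices in increasing order, are:

  0-simplices (4): a, b, c, d
  1-simplices (6): ab, ac, ad, bc, bd, cd
  2-simplices (4): abc, abd, acd, bcd

giving chain groups C_0 ≅ Z^4, C_1 ≅ Z^6, C_2 ≅ Z^4.

Boundary ∂_1: C_1 → C_0 is given by ∂[p,q] = [q] − [p]. For instance
  ∂ac = c − a.
As a 4×6 matrix over Z this has rank 3, with invariant factors (1,1,1).

The boundary map ∂_2: C_2 → C_1 maps a triangle to the signed sum of its edges. For instance
  ∂abd = bd − ad + ab,
  ∂bcd = cd − bd + bc.
The 6×4 boundary matrix has rank 3 and Smith normal form diag(1,1,1).

From H_k ≅ ker(∂_k) / im(∂_{k+1}) we obtain:

  H_0: rank C_0 − rank ∂_1 = 4 − 3 = 1, and the invariant factors of ∂_1 are all 1, so H_0 ≅ Z.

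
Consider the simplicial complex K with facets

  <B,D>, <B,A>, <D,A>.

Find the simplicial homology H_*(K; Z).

H_0 ≅ Z,  H_1 ≅ Z.

We work with the vertex ordering A < B < D. The simplices of K, each written with vertices in increasing order, are:

  0-simplices (3): A, B, D
  1-simplices (3): AB, AD, BD

giving chain groups C_0 ≅ Z^3, C_1 ≅ Z^3.

The boundary map ∂_1: C_1 → C_0 sends each edge [p,q] (with p < q) to q − p. For instance
  ∂AD = D − A.
This gives a 3×3 integer matrix of rank 2; reducing to Smith normal form yields diagonal entries (1,1).

Reading off H_k = ker ∂_k / im ∂_{k+1}:

  H_0: rank C_0 − rank ∂_1 = 3 − 2 = 1, and the invariant factors of ∂_1 are all 1, so H_0 = Z.
  H_1: rank ker ∂_1 − rank ∂_2 = (3 − 2) − 0 = 1, and there is no ∂_2, so H_1 = Z.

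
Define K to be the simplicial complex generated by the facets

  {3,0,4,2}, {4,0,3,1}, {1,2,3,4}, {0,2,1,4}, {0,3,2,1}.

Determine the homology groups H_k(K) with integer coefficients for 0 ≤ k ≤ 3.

H_0 = Z,  H_1 = 0,  H_2 = 0,  H_3 = Z.

Take the total order 0 < 1 < 2 < 3 < 4 on the vertex set. Then K (dimension 3) consists of the simplices:

  0-simplices (5): [0], [1], [2], [3], [4]
  1-simplices (10): [0,1], [0,2], [0,3], [0,4], [1,2], [1,3], [1,4], [2,3], [2,4], [3,4]
  2-simplices (10): [0,1,2], [0,1,3], [0,1,4], [0,2,3], [0,2,4], [0,3,4], [1,2,3], [1,2,4], [1,3,4], [2,3,4]
  3-simplices (5): [0,1,2,3], [0,1,2,4], [0,1,3,4], [0,2,3,4], [1,2,3,4]

giving chain groups C_0 ≅ Z^5, C_1 ≅ Z^10, C_2 ≅ Z^10, C_3 ≅ Z^5.

Boundary ∂_1: C_1 → C_0 sends each edge [p,q] (with p < q) to q − p. For instance
  ∂[0,1] = [1] − [0].
As a 5×10 matrix over Z this has rank 4, with invariant factors (1,1,1,1).

∂_2: C_2 → C_1 acts by ∂[p,q,r] = [q,r] − [p,r] + [p,q]. For instance
  ∂[2,3,4] = [3,4] − [2,4] + [2,3],
  ∂[0,1,4] = [1,4] − [0,4] + [0,1].
This gives a 10×10 integer matrix of rank 6; reducing to Smith normal form yields diagonal entries (1,1,1,1,1,1).

∂_3: C_3 → C_2 sends each 3-simplex σ to the alternating sum Σ_i (−1)^i (σ with its i-th vertex removed). For instance
  ∂[0,2,3,4] = [2,3,4] − [0,3,4] + [0,2,4] − [0,2,3],
  ∂[0,1,3,4] = [1,3,4] − [0,3,4] + [0,1,4] − [0,1,3].
As a 10×5 matrix over Z this has rank 4, with invariant factors (1,1,1,1).

Now H_k = ker ∂_k / im ∂_{k+1}, so:

  H_0: rank C_0 − rank ∂_1 = 5 − 4 = 1, and the invariant factors of ∂_1 are all 1, so H_0 = Z.
  H_1: rank ker ∂_1 − rank ∂_2 = (10 − 4) − 6 = 0, and the invariant factors of ∂_2 are all 1, so H_1 = 0.
  H_2: rank ker ∂_2 − rank ∂_3 = (10 − 6) − 4 = 0, and the invariant factors of ∂_3 are all 1, so H_2 = 0.
  H_3: rank ker ∂_3 − rank ∂_4 = (5 − 4) − 0 = 1, and there is no ∂_4, so H_3 = Z.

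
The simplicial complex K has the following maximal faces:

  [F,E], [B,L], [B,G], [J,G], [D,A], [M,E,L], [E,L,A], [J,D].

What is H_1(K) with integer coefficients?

H_1 = Z.

We work with the vertex ordering A < B < D < E < F < G < J < L < M. The simplices of K, each written with vertices in increasing order, are:

  0-simplices (9): A, B, D, E, F, G, J, L, M
  1-simplices (11): AD, AE, AL, BG, BL, DJ, EF, EL, EM, GJ, LM
  2-simplices (2): AEL, ELM

Hence C_0 ≅ Z^9, C_1 ≅ Z^11, C_2 ≅ Z^2.

Boundary ∂_1: C_1 → C_0 sends each edge [p,q] (with p < q) to q − p.
This gives a 9×11 integer matrix of rank 8; reducing to Smith normal form yields diagonal entries (1,1,1,1,1,1,1,1).

Boundary ∂_2: C_2 → C_1 acts by ∂[p,q,r] = [q,r] − [p,r] + [p,q]. For instance
  ∂AEL = EL − AL + AE,
  ∂ELM = LM − EM + EL.
As a 11×2 matrix over Z this has rank 2, with invariant factors (1,1).

From H_k ≅ ker(∂_k) / im(∂_{k+1}) we obtain:

  H_1: rank ker ∂_1 − rank ∂_2 = (11 − 8) − 2 = 1, and the invariant factors of ∂_2 are all 1, so H_1 = Z.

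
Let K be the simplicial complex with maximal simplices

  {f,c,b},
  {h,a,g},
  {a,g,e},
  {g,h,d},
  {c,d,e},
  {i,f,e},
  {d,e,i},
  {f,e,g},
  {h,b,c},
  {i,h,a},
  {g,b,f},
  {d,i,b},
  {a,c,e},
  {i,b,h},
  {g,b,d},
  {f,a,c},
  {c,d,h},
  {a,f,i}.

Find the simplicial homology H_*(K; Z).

Take the total order a < b < c < d < e < f < g < h < i on the vertex set. Then K (dimension 2) consists of the simplices:

  0-simplices (9): a, b, c, d, e, f, g, h, i
  1-simplices (27): ac, ae, af, ag, ah, ai, bc, bd, bf, bg, bh, bi, cd, ce, cf, ch, de, dg, dh, di, ef, eg, ei, fg, fi, gh, hi
  2-simplices (18): ace, acf, aeg, afi, agh, ahi, bcf, bch, bdg, bdi, bfg, bhi, cde, cdh, dei, dgh, efg, efi

so the chain groups are C_0 ≅ Z^9, C_1 ≅ Z^27, C_2 ≅ Z^18.

∂_1: C_1 → C_0 is given by ∂[p,q] = [q] − [p]. For instance
  ∂ce = e − c.
This gives a 9×27 integer matrix of rank 8; reducing to Smith normal form yields diagonal entries (1,1,1,1,1,1,1,1).

The boundary map ∂_2: C_2 → C_1 maps a triangle to the signed sum of its edges. For instance
  ∂bcf = cf − bf + bc,
  ∂cdh = dh − ch + cd.
As a 27×18 matrix over Z this has rank 18, with invariant factors (1,1,1,1,1,1,1,1,1,1,1,1,1,1,1,1,1,2).

Now H_k = ker ∂_k / im ∂_{k+1}, so:

  H_0: rank C_0 − rank ∂_1 = 9 − 8 = 1, and the invariant factors of ∂_1 are all 1, so H_0 ≅ Z.
  H_1: rank ker ∂_1 − rank ∂_2 = (27 − 8) − 18 = 1, and ∂_2 has invariant factor 2 > 1, so H_1 ≅ Z × Z/2.
  H_2: rank ker ∂_2 − rank ∂_3 = (18 − 18) − 0 = 0, and there is no ∂_3, so H_2 ≅ 0.

H_0 = Z,  H_1 = Z × Z/2,  H_2 = 0.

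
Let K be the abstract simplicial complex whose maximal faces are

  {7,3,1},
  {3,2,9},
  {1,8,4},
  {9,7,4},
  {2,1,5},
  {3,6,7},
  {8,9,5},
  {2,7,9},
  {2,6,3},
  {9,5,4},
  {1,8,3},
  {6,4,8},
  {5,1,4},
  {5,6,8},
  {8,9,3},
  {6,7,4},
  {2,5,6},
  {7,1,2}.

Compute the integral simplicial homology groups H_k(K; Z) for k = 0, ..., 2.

Fix the vertex order 1 < 2 < 3 < 4 < 5 < 6 < 7 < 8 < 9 and write every simplex with vertices in increasing order. Then dim K = 2 and the simplices of K are:

  0-simplices (9): [1], [2], [3], [4], [5], [6], [7], [8], [9]
  1-simplices (27): (27 of them)
  2-simplices (18): [1,2,5], [1,2,7], [1,3,7], [1,3,8], [1,4,5], [1,4,8], [2,3,6], [2,3,9], [2,5,6], [2,7,9], [3,6,7], [3,8,9], [4,5,9], [4,6,7], [4,6,8], [4,7,9], [5,6,8], [5,8,9]

Hence C_0 ≅ Z^9, C_1 ≅ Z^27, C_2 ≅ Z^18.

∂_1: C_1 → C_0 sends each edge [p,q] (with p < q) to q − p.
The resulting 9×27 matrix has rank 8, and its Smith normal form has invariant factors (1,1,1,1,1,1,1,1).

Boundary ∂_2: C_2 → C_1 acts by ∂[p,q,r] = [q,r] − [p,r] + [p,q]. For instance
  ∂[1,2,7] = [2,7] − [1,7] + [1,2],
  ∂[1,4,5] = [4,5] − [1,5] + [1,4].
As a 27×18 matrix over Z this has rank 18, with invariant factors (1,1,1,1,1,1,1,1,1,1,1,1,1,1,1,1,1,2).

Reading off H_k = ker ∂_k / im ∂_{k+1}:

  H_0: rank C_0 − rank ∂_1 = 9 − 8 = 1, and the invariant factors of ∂_1 are all 1, so H_0 ≅ Z.
  H_1: rank ker ∂_1 − rank ∂_2 = (27 − 8) − 18 = 1, and ∂_2 has invariant factor 2 > 1, so H_1 ≅ Z ⊕ Z/2Z.
  H_2: rank ker ∂_2 − rank ∂_3 = (18 − 18) − 0 = 0, and there is no ∂_3, so H_2 ≅ 0.

(K is a triangulation of the Klein bottle.)

H_0 ≅ Z,  H_1 ≅ Z ⊕ Z/2Z,  H_2 = 0.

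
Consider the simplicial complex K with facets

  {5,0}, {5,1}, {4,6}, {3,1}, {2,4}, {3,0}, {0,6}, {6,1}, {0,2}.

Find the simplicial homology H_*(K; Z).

H_0 = Z,  H_1 = Z^3.

Fix the vertex order 0 < 1 < 2 < 3 < 4 < 5 < 6 and write every simplex with vertices in increasing order. Then dim K = 1 and the simplices of K are:

  0-simplices (7): [0], [1], [2], [3], [4], [5], [6]
  1-simplices (9): [0,2], [0,3], [0,5], [0,6], [1,3], [1,5], [1,6], [2,4], [4,6]

giving chain groups C_0 ≅ Z^7, C_1 ≅ Z^9.

Boundary ∂_1: C_1 → C_0 is given by ∂[p,q] = [q] − [p]. For instance
  ∂[0,5] = [5] − [0].
The 7×9 boundary matrix has rank 6 and Smith normal form diag(1,1,1,1,1,1).

From H_k ≅ ker(∂_k) / im(∂_{k+1}) we obtain:

  H_0: rank C_0 − rank ∂_1 = 7 − 6 = 1, and the invariant factors of ∂_1 are all 1, so H_0 ≅ Z.
  H_1: rank ker ∂_1 − rank ∂_2 = (9 − 6) − 0 = 3, and there is no ∂_2, so H_1 ≅ Z^3.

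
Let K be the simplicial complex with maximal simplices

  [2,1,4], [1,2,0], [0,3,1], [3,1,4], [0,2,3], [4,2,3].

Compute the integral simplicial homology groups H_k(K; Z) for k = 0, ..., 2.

H_0 = Z,  H_1 = 0,  H_2 = Z.

Take the total order 0 < 1 < 2 < 3 < 4 on the vertex set. Then K (dimension 2) consists of the simplices:

  0-simplices (5): [0], [1], [2], [3], [4]
  1-simplices (9): [0,1], [0,2], [0,3], [1,2], [1,3], [1,4], [2,3], [2,4], [3,4]
  2-simplices (6): [0,1,2], [0,1,3], [0,2,3], [1,2,4], [1,3,4], [2,3,4]

so the chain groups are C_0 ≅ Z^5, C_1 ≅ Z^9, C_2 ≅ Z^6.

Boundary ∂_1: C_1 → C_0 maps an edge to its endpoints' difference, ∂[p,q] = q − p.
This gives a 5×9 integer matrix of rank 4; reducing to Smith normal form yields diagonal entries (1,1,1,1).

∂_2: C_2 → C_1 maps a triangle to the signed sum of its edges. For instance
  ∂[0,1,3] = [1,3] − [0,3] + [0,1],
  ∂[2,3,4] = [3,4] − [2,4] + [2,3].
The 9×6 boundary matrix has rank 5 and Smith normal form diag(1,1,1,1,1).

Reading off H_k = ker ∂_k / im ∂_{k+1}:

  H_0: rank C_0 − rank ∂_1 = 5 − 4 = 1, and the invariant factors of ∂_1 are all 1, so H_0 ≅ Z.
  H_1: rank ker ∂_1 − rank ∂_2 = (9 − 4) − 5 = 0, and the invariant factors of ∂_2 are all 1, so H_1 ≅ 0.
  H_2: rank ker ∂_2 − rank ∂_3 = (6 − 5) − 0 = 1, and there is no ∂_3, so H_2 ≅ Z.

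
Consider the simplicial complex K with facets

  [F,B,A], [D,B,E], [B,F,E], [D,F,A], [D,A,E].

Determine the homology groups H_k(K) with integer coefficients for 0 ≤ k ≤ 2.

Fix the vertex order A < B < D < E < F and write every simplex with vertices in increasing order. Then dim K = 2 and the simplices of K are:

  0-simplices (5): A, B, D, E, F
  1-simplices (10): AB, AD, AE, AF, BD, BE, BF, DE, DF, EF
  2-simplices (5): ABF, ADE, ADF, BDE, BEF

Hence C_0 ≅ Z^5, C_1 ≅ Z^10, C_2 ≅ Z^5.

Boundary ∂_1: C_1 → C_0 is given by ∂[p,q] = [q] − [p]. For instance
  ∂DE = E − D.
The 5×10 boundary matrix has rank 4 and Smith normal form diag(1,1,1,1).

∂_2: C_2 → C_1 maps a triangle to the signed sum of its edges. For instance
  ∂BDE = DE − BE + BD,
  ∂BEF = EF − BF + BE.
As a 10×5 matrix over Z this has rank 5, with invariant factors (1,1,1,1,1).

Now H_k = ker ∂_k / im ∂_{k+1}, so:

  H_0: rank C_0 − rank ∂_1 = 5 − 4 = 1, and the invariant factors of ∂_1 are all 1, so H_0 = Z.
  H_1: rank ker ∂_1 − rank ∂_2 = (10 − 4) − 5 = 1, and the invariant factors of ∂_2 are all 1, so H_1 = Z.
  H_2: rank ker ∂_2 − rank ∂_3 = (5 − 5) − 0 = 0, and there is no ∂_3, so H_2 = 0.

H_0 ≅ Z,  H_1 ≅ Z,  H_2 = 0.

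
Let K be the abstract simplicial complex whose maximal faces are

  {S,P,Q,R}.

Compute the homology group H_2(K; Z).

H_2 = 0.

Fix the vertex order P < Q < R < S and write every simplex with vertices in increasing order. Then dim K = 3 and the simplices of K are:

  0-simplices (4): P, Q, R, S
  1-simplices (6): PQ, PR, PS, QR, QS, RS
  2-simplices (4): PQR, PQS, PRS, QRS
  3-simplices (1): PQRS

Hence C_0 ≅ Z^4, C_1 ≅ Z^6, C_2 ≅ Z^4, C_3 ≅ Z^1.

∂_1: C_1 → C_0 maps an edge to its endpoints' difference, ∂[p,q] = q − p.
This gives a 4×6 integer matrix of rank 3; reducing to Smith normal form yields diagonal entries (1,1,1).

The boundary map ∂_2: C_2 → C_1 sends each 2-simplex [p,q,r] to [q,r] − [p,r] + [p,q]. For instance
  ∂PQS = QS − PS + PQ,
  ∂PRS = RS − PS + PR.
The resulting 6×4 matrix has rank 3, and its Smith normal form has invariant factors (1,1,1).

The boundary map ∂_3: C_3 → C_2 sends each 3-simplex σ to the alternating sum Σ_i (−1)^i (σ with its i-th vertex removed). For instance
  ∂PQRS = QRS − PRS + PQS − PQR.
The 4×1 boundary matrix has rank 1 and Smith normal form diag(1).

Reading off H_k = ker ∂_k / im ∂_{k+1}:

  H_2: rank ker ∂_2 − rank ∂_3 = (4 − 3) − 1 = 0, and the invariant factors of ∂_3 are all 1, so H_2 = 0.

(K is a triangulation of the 3-simplex.)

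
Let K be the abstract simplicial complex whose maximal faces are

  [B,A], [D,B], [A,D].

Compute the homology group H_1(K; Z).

H_1 = Z.

We work with the vertex ordering A < B < D. The simplices of K, each written with vertices in increasing order, are:

  0-simplices (3): A, B, D
  1-simplices (3): AB, AD, BD

giving chain groups C_0 ≅ Z^3, C_1 ≅ Z^3.

Boundary ∂_1: C_1 → C_0 is given by ∂[p,q] = [q] − [p]. For instance
  ∂AB = B − A.
As a 3×3 matrix over Z this has rank 2, with invariant factors (1,1).

Computing H_k = (kernel of ∂_k) / (image of ∂_{k+1}):

  H_1: rank ker ∂_1 − rank ∂_2 = (3 − 2) − 0 = 1, and there is no ∂_2, so H_1 = Z.

(K is a triangulation of the circle S^1.)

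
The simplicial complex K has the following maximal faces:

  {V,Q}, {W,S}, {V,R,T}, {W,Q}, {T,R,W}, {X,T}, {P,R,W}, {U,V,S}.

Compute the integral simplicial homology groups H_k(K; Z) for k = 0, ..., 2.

H_0 = Z,  H_1 = Z^2,  H_2 = 0.

Order the vertices as P < Q < R < S < T < U < V < W < X. Listing each simplex with vertices in this order, K has dimension 2 with simplices:

  0-simplices (9): P, Q, R, S, T, U, V, W, X
  1-simplices (14): PR, PW, QV, QW, RT, RV, RW, SU, SV, SW, TV, TW, TX, UV
  2-simplices (4): PRW, RTV, RTW, SUV

giving chain groups C_0 ≅ Z^9, C_1 ≅ Z^14, C_2 ≅ Z^4.

∂_1: C_1 → C_0 is given by ∂[p,q] = [q] − [p]. For instance
  ∂PW = W − P.
The resulting 9×14 matrix has rank 8, and its Smith normal form has invariant factors (1,1,1,1,1,1,1,1).

The boundary map ∂_2: C_2 → C_1 acts by ∂[p,q,r] = [q,r] − [p,r] + [p,q]. For instance
  ∂RTV = TV − RV + RT,
  ∂SUV = UV − SV + SU.
The resulting 14×4 matrix has rank 4, and its Smith normal form has invariant factors (1,1,1,1).

Now H_k = ker ∂_k / im ∂_{k+1}, so:

  H_0: rank C_0 − rank ∂_1 = 9 − 8 = 1, and the invariant factors of ∂_1 are all 1, so H_0 ≅ Z.
  H_1: rank ker ∂_1 − rank ∂_2 = (14 − 8) − 4 = 2, and the invariant factors of ∂_2 are all 1, so H_1 ≅ Z^2.
  H_2: rank ker ∂_2 − rank ∂_3 = (4 − 4) − 0 = 0, and there is no ∂_3, so H_2 ≅ 0.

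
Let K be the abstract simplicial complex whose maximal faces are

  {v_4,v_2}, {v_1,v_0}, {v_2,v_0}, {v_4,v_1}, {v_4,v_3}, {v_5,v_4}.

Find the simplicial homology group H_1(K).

We work with the vertex ordering v_0 < v_1 < v_2 < v_3 < v_4 < v_5. The simplices of K, each written with vertices in increasing order, are:

  0-simplices (6): [v_0], [v_1], [v_2], [v_3], [v_4], [v_5]
  1-simplices (6): [v_0,v_1], [v_0,v_2], [v_1,v_4], [v_2,v_4], [v_3,v_4], [v_4,v_5]

Hence C_0 ≅ Z^6, C_1 ≅ Z^6.

Boundary ∂_1: C_1 → C_0 maps an edge to its endpoints' difference, ∂[p,q] = q − p. For instance
  ∂[v_1,v_4] = [v_4] − [v_1].
The 6×6 boundary matrix has rank 5 and Smith normal form diag(1,1,1,1,1).

Now H_k = ker ∂_k / im ∂_{k+1}, so:

  H_1: rank ker ∂_1 − rank ∂_2 = (6 − 5) − 0 = 1, and there is no ∂_2, so H_1 ≅ Z.

H_1 ≅ Z.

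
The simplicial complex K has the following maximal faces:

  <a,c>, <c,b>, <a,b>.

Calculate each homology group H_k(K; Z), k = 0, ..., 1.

H_0 = Z,  H_1 = Z.

Fix the vertex order a < b < c and write every simplex with vertices in increasing order. Then dim K = 1 and the simplices of K are:

  0-simplices (3): a, b, c
  1-simplices (3): ab, ac, bc

so the chain groups are C_0 ≅ Z^3, C_1 ≅ Z^3.

The boundary map ∂_1: C_1 → C_0 sends each edge [p,q] (with p < q) to q − p. For instance
  ∂bc = c − b.
This gives a 3×3 integer matrix of rank 2; reducing to Smith normal form yields diagonal entries (1,1).

From H_k ≅ ker(∂_k) / im(∂_{k+1}) we obtain:

  H_0: rank C_0 − rank ∂_1 = 3 − 2 = 1, and the invariant factors of ∂_1 are all 1, so H_0 ≅ Z.
  H_1: rank ker ∂_1 − rank ∂_2 = (3 − 2) − 0 = 1, and there is no ∂_2, so H_1 ≅ Z.

As a check, the Euler characteristic is 3 − 3 = 0, which agrees with 1 − 1 = 0.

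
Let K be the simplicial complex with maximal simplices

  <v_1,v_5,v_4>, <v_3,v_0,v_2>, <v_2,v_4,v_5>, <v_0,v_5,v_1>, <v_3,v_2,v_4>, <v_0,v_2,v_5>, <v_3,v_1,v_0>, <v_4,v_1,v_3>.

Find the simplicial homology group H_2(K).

Fix the vertex order v_0 < v_1 < v_2 < v_3 < v_4 < v_5 and write every simplex with vertices in increasing order. Then dim K = 2 and the simplices of K are:

  0-simplices (6): [v_0], [v_1], [v_2], [v_3], [v_4], [v_5]
  1-simplices (12): [v_0,v_1], [v_0,v_2], [v_0,v_3], [v_0,v_5], [v_1,v_3], [v_1,v_4], [v_1,v_5], [v_2,v_3], [v_2,v_4], [v_2,v_5], [v_3,v_4], [v_4,v_5]
  2-simplices (8): [v_0,v_1,v_3], [v_0,v_1,v_5], [v_0,v_2,v_3], [v_0,v_2,v_5], [v_1,v_3,v_4], [v_1,v_4,v_5], [v_2,v_3,v_4], [v_2,v_4,v_5]

so the chain groups are C_0 ≅ Z^6, C_1 ≅ Z^12, C_2 ≅ Z^8.

The boundary map ∂_1: C_1 → C_0 is given by ∂[p,q] = [q] − [p]. For instance
  ∂[v_2,v_4] = [v_4] − [v_2].
As a 6×12 matrix over Z this has rank 5, with invariant factors (1,1,1,1,1).

∂_2: C_2 → C_1 maps a triangle to the signed sum of its edges. For instance
  ∂[v_1,v_4,v_5] = [v_4,v_5] − [v_1,v_5] + [v_1,v_4],
  ∂[v_0,v_2,v_5] = [v_2,v_5] − [v_0,v_5] + [v_0,v_2].
The 12×8 boundary matrix has rank 7 and Smith normal form diag(1,1,1,1,1,1,1).

Now H_k = ker ∂_k / im ∂_{k+1}, so:

  H_2: rank ker ∂_2 − rank ∂_3 = (8 − 7) − 0 = 1, and there is no ∂_3, so H_2 ≅ Z.

(K is a triangulation of the 2-sphere S^2.)

H_2 = Z.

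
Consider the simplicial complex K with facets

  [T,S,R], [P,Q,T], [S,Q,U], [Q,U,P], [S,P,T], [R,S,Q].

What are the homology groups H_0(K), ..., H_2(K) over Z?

H_0 = Z,  H_1 = Z,  H_2 = 0.

Order the vertices as P < Q < R < S < T < U. Listing each simplex with vertices in this order, K has dimension 2 with simplices:

  0-simplices (6): P, Q, R, S, T, U
  1-simplices (12): PQ, PS, PT, PU, QR, QS, QT, QU, RS, RT, ST, SU
  2-simplices (6): PQT, PQU, PST, QRS, QSU, RST

giving chain groups C_0 ≅ Z^6, C_1 ≅ Z^12, C_2 ≅ Z^6.

Boundary ∂_1: C_1 → C_0 sends each edge [p,q] (with p < q) to q − p. For instance
  ∂RT = T − R.
The resulting 6×12 matrix has rank 5, and its Smith normal form has invariant factors (1,1,1,1,1).

The boundary map ∂_2: C_2 → C_1 sends each 2-simplex [p,q,r] to [q,r] − [p,r] + [p,q]. For instance
  ∂PQT = QT − PT + PQ,
  ∂PQU = QU − PU + PQ.
The resulting 12×6 matrix has rank 6, and its Smith normal form has invariant factors (1,1,1,1,1,1).

From H_k ≅ ker(∂_k) / im(∂_{k+1}) we obtain:

  H_0: rank C_0 − rank ∂_1 = 6 − 5 = 1, and the invariant factors of ∂_1 are all 1, so H_0 ≅ Z.
  H_1: rank ker ∂_1 − rank ∂_2 = (12 − 5) − 6 = 1, and the invariant factors of ∂_2 are all 1, so H_1 ≅ Z.
  H_2: rank ker ∂_2 − rank ∂_3 = (6 − 6) − 0 = 0, and there is no ∂_3, so H_2 ≅ 0.

(K is a triangulation of the cylinder S^1 x I.)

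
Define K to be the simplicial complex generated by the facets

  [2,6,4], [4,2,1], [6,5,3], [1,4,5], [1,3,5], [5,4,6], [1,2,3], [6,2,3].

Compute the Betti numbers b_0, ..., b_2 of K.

Fix the vertex order 1 < 2 < 3 < 4 < 5 < 6 and write every simplex with vertices in increasing order. Then dim K = 2 and the simplices of K are:

  0-simplices (6): [1], [2], [3], [4], [5], [6]
  1-simplices (12): [1,2], [1,3], [1,4], [1,5], [2,3], [2,4], [2,6], [3,5], [3,6], [4,5], [4,6], [5,6]
  2-simplices (8): [1,2,3], [1,2,4], [1,3,5], [1,4,5], [2,3,6], [2,4,6], [3,5,6], [4,5,6]

Hence C_0 ≅ Z^6, C_1 ≅ Z^12, C_2 ≅ Z^8.

Boundary ∂_1: C_1 → C_0 sends each edge [p,q] (with p < q) to q − p. For instance
  ∂[1,4] = [4] − [1].
This gives a 6×12 integer matrix of rank 5; reducing to Smith normal form yields diagonal entries (1,1,1,1,1).

The boundary map ∂_2: C_2 → C_1 acts by ∂[p,q,r] = [q,r] − [p,r] + [p,q]. For instance
  ∂[4,5,6] = [5,6] − [4,6] + [4,5],
  ∂[2,3,6] = [3,6] − [2,6] + [2,3].
The 12×8 boundary matrix has rank 7 and Smith normal form diag(1,1,1,1,1,1,1).

From H_k ≅ ker(∂_k) / im(∂_{k+1}) we obtain:

  H_0: rank C_0 − rank ∂_1 = 6 − 5 = 1, and the invariant factors of ∂_1 are all 1, so H_0 ≅ Z.
  H_1: rank ker ∂_1 − rank ∂_2 = (12 − 5) − 7 = 0, and the invariant factors of ∂_2 are all 1, so H_1 ≅ 0.
  H_2: rank ker ∂_2 − rank ∂_3 = (8 − 7) − 0 = 1, and there is no ∂_3, so H_2 ≅ Z.

Hence the Betti numbers are b_0 = 1, b_1 = 0, b_2 = 1.

b_0 = 1, b_1 = 0, b_2 = 1.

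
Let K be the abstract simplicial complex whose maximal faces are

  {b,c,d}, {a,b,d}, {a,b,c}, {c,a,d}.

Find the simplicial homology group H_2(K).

H_2 = Z.

Order the vertices as a < b < c < d. Listing each simplex with vertices in this order, K has dimension 2 with simplices:

  0-simplices (4): a, b, c, d
  1-simplices (6): ab, ac, ad, bc, bd, cd
  2-simplices (4): abc, abd, acd, bcd

so the chain groups are C_0 ≅ Z^4, C_1 ≅ Z^6, C_2 ≅ Z^4.

∂_1: C_1 → C_0 is given by ∂[p,q] = [q] − [p]. For instance
  ∂ab = b − a.
The resulting 4×6 matrix has rank 3, and its Smith normal form has invariant factors (1,1,1).

∂_2: C_2 → C_1 maps a triangle to the signed sum of its edges. For instance
  ∂bcd = cd − bd + bc,
  ∂abc = bc − ac + ab.
As a 6×4 matrix over Z this has rank 3, with invariant factors (1,1,1).

Computing H_k = (kernel of ∂_k) / (image of ∂_{k+1}):

  H_2: rank ker ∂_2 − rank ∂_3 = (4 − 3) − 0 = 1, and there is no ∂_3, so H_2 ≅ Z.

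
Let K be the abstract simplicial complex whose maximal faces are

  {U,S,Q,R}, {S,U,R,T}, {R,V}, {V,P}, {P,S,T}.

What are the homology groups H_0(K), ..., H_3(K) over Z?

H_0 = Z,  H_1 = Z,  H_2 = 0,  H_3 = 0.

Fix the vertex order P < Q < R < S < T < U < V and write every simplex with vertices in increasing order. Then dim K = 3 and the simplices of K are:

  0-simplices (7): P, Q, R, S, T, U, V
  1-simplices (13): PS, PT, PV, QR, QS, QU, RS, RT, RU, RV, ST, SU, TU
  2-simplices (8): PST, QRS, QRU, QSU, RST, RSU, RTU, STU
  3-simplices (2): QRSU, RSTU

Hence C_0 ≅ Z^7, C_1 ≅ Z^13, C_2 ≅ Z^8, C_3 ≅ Z^2.

The boundary map ∂_1: C_1 → C_0 maps an edge to its endpoints' difference, ∂[p,q] = q − p. For instance
  ∂ST = T − S.
The resulting 7×13 matrix has rank 6, and its Smith normal form has invariant factors (1,1,1,1,1,1).

The boundary map ∂_2: C_2 → C_1 maps a triangle to the signed sum of its edges. For instance
  ∂PST = ST − PT + PS,
  ∂RTU = TU − RU + RT.
The resulting 13×8 matrix has rank 6, and its Smith normal form has invariant factors (1,1,1,1,1,1).

∂_3: C_3 → C_2 sends each 3-simplex σ to the alternating sum Σ_i (−1)^i (σ with its i-th vertex removed). For instance
  ∂RSTU = STU − RTU + RSU − RST,
  ∂QRSU = RSU − QSU + QRU − QRS.
The 8×2 boundary matrix has rank 2 and Smith normal form diag(1,1).

Computing H_k = (kernel of ∂_k) / (image of ∂_{k+1}):

  H_0: rank C_0 − rank ∂_1 = 7 − 6 = 1, and the invariant factors of ∂_1 are all 1, so H_0 ≅ Z.
  H_1: rank ker ∂_1 − rank ∂_2 = (13 − 6) − 6 = 1, and the invariant factors of ∂_2 are all 1, so H_1 ≅ Z.
  H_2: rank ker ∂_2 − rank ∂_3 = (8 − 6) − 2 = 0, and the invariant factors of ∂_3 are all 1, so H_2 ≅ 0.
  H_3: rank ker ∂_3 − rank ∂_4 = (2 − 2) − 0 = 0, and there is no ∂_4, so H_3 ≅ 0.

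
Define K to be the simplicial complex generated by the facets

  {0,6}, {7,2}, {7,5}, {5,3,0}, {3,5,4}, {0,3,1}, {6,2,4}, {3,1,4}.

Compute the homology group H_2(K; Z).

H_2 ≅ 0.

Order the vertices as 0 < 1 < 2 < 3 < 4 < 5 < 6 < 7. Listing each simplex with vertices in this order, K has dimension 2 with simplices:

  0-simplices (8): [0], [1], [2], [3], [4], [5], [6], [7]
  1-simplices (14): [0,1], [0,3], [0,5], [0,6], [1,3], [1,4], [2,4], [2,6], [2,7], [3,4], [3,5], [4,5], [4,6], [5,7]
  2-simplices (5): [0,1,3], [0,3,5], [1,3,4], [2,4,6], [3,4,5]

Hence C_0 ≅ Z^8, C_1 ≅ Z^14, C_2 ≅ Z^5.

∂_1: C_1 → C_0 maps an edge to its endpoints' difference, ∂[p,q] = q − p.
The resulting 8×14 matrix has rank 7, and its Smith normal form has invariant factors (1,1,1,1,1,1,1).

∂_2: C_2 → C_1 sends each 2-simplex [p,q,r] to [q,r] − [p,r] + [p,q]. For instance
  ∂[3,4,5] = [4,5] − [3,5] + [3,4],
  ∂[2,4,6] = [4,6] − [2,6] + [2,4].
As a 14×5 matrix over Z this has rank 5, with invariant factors (1,1,1,1,1).

From H_k ≅ ker(∂_k) / im(∂_{k+1}) we obtain:

  H_2: rank ker ∂_2 − rank ∂_3 = (5 − 5) − 0 = 0, and there is no ∂_3, so H_2 = 0.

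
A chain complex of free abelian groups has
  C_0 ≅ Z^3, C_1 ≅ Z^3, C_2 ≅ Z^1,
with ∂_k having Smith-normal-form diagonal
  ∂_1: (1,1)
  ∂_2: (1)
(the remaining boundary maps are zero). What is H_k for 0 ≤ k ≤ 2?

H_0 ≅ Z,  H_1 = 0,  H_2 = 0.

H_0: b_0 = 3 − 0 − 2 = 1; torsion from ∂_1 factors > 1: none. So H_0 ≅ Z.
H_1: b_1 = 3 − 2 − 1 = 0; torsion from ∂_2 factors > 1: none. So H_1 ≅ 0.
H_2: b_2 = 1 − 1 − 0 = 0; torsion from ∂_3 factors > 1: none. So H_2 ≅ 0.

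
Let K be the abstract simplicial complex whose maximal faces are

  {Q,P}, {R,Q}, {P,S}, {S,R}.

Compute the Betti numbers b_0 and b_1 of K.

We work with the vertex ordering P < Q < R < S. The simplices of K, each written with vertices in increasing order, are:

  0-simplices (4): P, Q, R, S
  1-simplices (4): PQ, PS, QR, RS

so the chain groups are C_0 ≅ Z^4, C_1 ≅ Z^4.

∂_1: C_1 → C_0 sends each edge [p,q] (with p < q) to q − p. For instance
  ∂PQ = Q − P.
This gives a 4×4 integer matrix of rank 3; reducing to Smith normal form yields diagonal entries (1,1,1).

Now H_k = ker ∂_k / im ∂_{k+1}, so:

  H_0: rank C_0 − rank ∂_1 = 4 − 3 = 1, and the invariant factors of ∂_1 are all 1, so H_0 ≅ Z.
  H_1: rank ker ∂_1 − rank ∂_2 = (4 − 3) − 0 = 1, and there is no ∂_2, so H_1 ≅ Z.

(K is a triangulation of the circle S^1.)

Hence the Betti numbers are b_0 = 1, b_1 = 1.

b_0 = 1, b_1 = 1.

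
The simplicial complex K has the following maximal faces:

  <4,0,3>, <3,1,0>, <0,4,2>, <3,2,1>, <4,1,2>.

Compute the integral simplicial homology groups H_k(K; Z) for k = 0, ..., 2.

K has 5 vertices, 10 edges, 5 triangles.
rank ∂_0 = 0, rank ∂_1 = 4 ⇒ b_0 = 5 − 0 − 4 = 1; all invariant factors of ∂_1 are 1 so no torsion. So H_0 = Z.
rank ∂_1 = 4, rank ∂_2 = 5 ⇒ b_1 = 10 − 4 − 5 = 1; all invariant factors of ∂_2 are 1 so no torsion. So H_1 = Z.
rank ∂_2 = 5, rank ∂_3 = 0 ⇒ b_2 = 5 − 5 − 0 = 0. So H_2 = 0.

H_0 ≅ Z,  H_1 ≅ Z,  H_2 = 0.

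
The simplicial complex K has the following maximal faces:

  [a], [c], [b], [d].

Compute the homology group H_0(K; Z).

Order the vertices as a < b < c < d. Listing each simplex with vertices in this order, K has dimension 0 with simplices:

  0-simplices (4): a, b, c, d

giving chain groups C_0 ≅ Z^4.

Now H_k = ker ∂_k / im ∂_{k+1}, so:

  H_0: rank C_0 − rank ∂_1 = 4 − 0 = 4, and there is no ∂_1, so H_0 ≅ Z^4.

H_0 = Z^4.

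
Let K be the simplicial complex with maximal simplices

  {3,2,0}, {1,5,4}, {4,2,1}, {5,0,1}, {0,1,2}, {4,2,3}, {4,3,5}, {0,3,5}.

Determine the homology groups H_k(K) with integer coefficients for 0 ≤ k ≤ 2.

We work with the vertex ordering 0 < 1 < 2 < 3 < 4 < 5. The simplices of K, each written with vertices in increasing order, are:

  0-simplices (6): [0], [1], [2], [3], [4], [5]
  1-simplices (12): [0,1], [0,2], [0,3], [0,5], [1,2], [1,4], [1,5], [2,3], [2,4], [3,4], [3,5], [4,5]
  2-simplices (8): [0,1,2], [0,1,5], [0,2,3], [0,3,5], [1,2,4], [1,4,5], [2,3,4], [3,4,5]

Hence C_0 ≅ Z^6, C_1 ≅ Z^12, C_2 ≅ Z^8.

The boundary map ∂_1: C_1 → C_0 sends each edge [p,q] (with p < q) to q − p. For instance
  ∂[1,2] = [2] − [1].
As a 6×12 matrix over Z this has rank 5, with invariant factors (1,1,1,1,1).

∂_2: C_2 → C_1 maps a triangle to the signed sum of its edges. For instance
  ∂[0,1,2] = [1,2] − [0,2] + [0,1],
  ∂[0,1,5] = [1,5] − [0,5] + [0,1].
As a 12×8 matrix over Z this has rank 7, with invariant factors (1,1,1,1,1,1,1).

Reading off H_k = ker ∂_k / im ∂_{k+1}:

  H_0: rank C_0 − rank ∂_1 = 6 − 5 = 1, and the invariant factors of ∂_1 are all 1, so H_0 = Z.
  H_1: rank ker ∂_1 − rank ∂_2 = (12 − 5) − 7 = 0, and the invariant factors of ∂_2 are all 1, so H_1 = 0.
  H_2: rank ker ∂_2 − rank ∂_3 = (8 − 7) − 0 = 1, and there is no ∂_3, so H_2 = Z.

(K is a triangulation of the 2-sphere S^2.)

H_0 = Z,  H_1 = 0,  H_2 = Z.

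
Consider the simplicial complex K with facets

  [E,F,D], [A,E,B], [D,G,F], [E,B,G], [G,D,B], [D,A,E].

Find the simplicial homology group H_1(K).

H_1 ≅ Z.

Take the total order A < B < D < E < F < G on the vertex set. Then K (dimension 2) consists of the simplices:

  0-simplices (6): A, B, D, E, F, G
  1-simplices (12): AB, AD, AE, BD, BE, BG, DE, DF, DG, EF, EG, FG
  2-simplices (6): ABE, ADE, BDG, BEG, DEF, DFG

giving chain groups C_0 ≅ Z^6, C_1 ≅ Z^12, C_2 ≅ Z^6.

∂_1: C_1 → C_0 maps an edge to its endpoints' difference, ∂[p,q] = q − p. For instance
  ∂AB = B − A.
This gives a 6×12 integer matrix of rank 5; reducing to Smith normal form yields diagonal entries (1,1,1,1,1).

∂_2: C_2 → C_1 acts by ∂[p,q,r] = [q,r] − [p,r] + [p,q]. For instance
  ∂ADE = DE − AE + AD,
  ∂BDG = DG − BG + BD.
The resulting 12×6 matrix has rank 6, and its Smith normal form has invariant factors (1,1,1,1,1,1).

Computing H_k = (kernel of ∂_k) / (image of ∂_{k+1}):

  H_1: rank ker ∂_1 − rank ∂_2 = (12 − 5) − 6 = 1, and the invariant factors of ∂_2 are all 1, so H_1 ≅ Z.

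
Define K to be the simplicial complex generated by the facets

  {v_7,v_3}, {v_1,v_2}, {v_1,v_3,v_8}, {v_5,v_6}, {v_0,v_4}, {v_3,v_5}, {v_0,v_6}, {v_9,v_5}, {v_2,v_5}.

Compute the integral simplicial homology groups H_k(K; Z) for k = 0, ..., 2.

H_0 ≅ Z,  H_1 ≅ Z,  H_2 = 0.

We work with the vertex ordering v_0 < v_1 < v_2 < v_3 < v_4 < v_5 < v_6 < v_7 < v_8 < v_9. The simplices of K, each written with vertices in increasing order, are:

  0-simplices (10): [v_0], [v_1], [v_2], [v_3], [v_4], [v_5], [v_6], [v_7], [v_8], [v_9]
  1-simplices (11): [v_0,v_4], [v_0,v_6], [v_1,v_2], [v_1,v_3], [v_1,v_8], [v_2,v_5], [v_3,v_5], [v_3,v_7], [v_3,v_8], [v_5,v_6], [v_5,v_9]
  2-simplices (1): [v_1,v_3,v_8]

Hence C_0 ≅ Z^10, C_1 ≅ Z^11, C_2 ≅ Z^1.

The boundary map ∂_1: C_1 → C_0 sends each edge [p,q] (with p < q) to q − p.
The resulting 10×11 matrix has rank 9, and its Smith normal form has invariant factors (1,1,1,1,1,1,1,1,1).

∂_2: C_2 → C_1 acts by ∂[p,q,r] = [q,r] − [p,r] + [p,q]. For instance
  ∂[v_1,v_3,v_8] = [v_3,v_8] − [v_1,v_8] + [v_1,v_3].
This gives a 11×1 integer matrix of rank 1; reducing to Smith normal form yields diagonal entries (1).

Computing H_k = (kernel of ∂_k) / (image of ∂_{k+1}):

  H_0: rank C_0 − rank ∂_1 = 10 − 9 = 1, and the invariant factors of ∂_1 are all 1, so H_0 ≅ Z.
  H_1: rank ker ∂_1 − rank ∂_2 = (11 − 9) − 1 = 1, and the invariant factors of ∂_2 are all 1, so H_1 ≅ Z.
  H_2: rank ker ∂_2 − rank ∂_3 = (1 − 1) − 0 = 0, and there is no ∂_3, so H_2 ≅ 0.

As a check, the Euler characteristic is 10 − 11 + 1 = 0, which agrees with 1 − 1 + 0 = 0.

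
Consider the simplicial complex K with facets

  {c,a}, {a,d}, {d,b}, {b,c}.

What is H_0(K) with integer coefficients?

K has 4 vertices, 4 edges.
rank ∂_0 = 0, rank ∂_1 = 3 ⇒ b_0 = 4 − 0 − 3 = 1; all invariant factors of ∂_1 are 1 so no torsion. So H_0 ≅ Z.

H_0 = Z.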